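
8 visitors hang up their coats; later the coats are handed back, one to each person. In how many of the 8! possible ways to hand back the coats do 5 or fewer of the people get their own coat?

40291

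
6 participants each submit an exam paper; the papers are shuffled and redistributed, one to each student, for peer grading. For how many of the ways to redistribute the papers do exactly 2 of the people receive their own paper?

135

Choose which 2 of the 6 are fixed: C(6,2) = 15.
The remaining 4 must be deranged: !4 = 9.
Total: 15 × 9 = 135.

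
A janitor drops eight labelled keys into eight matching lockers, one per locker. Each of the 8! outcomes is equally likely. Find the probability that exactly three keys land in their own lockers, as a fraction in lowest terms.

Favorable outcomes: C(8,3)·!5 = 56·44 = 2464.
Total outcomes: 8! = 40320.
Probability = 2464/40320 = 11/180.

11/180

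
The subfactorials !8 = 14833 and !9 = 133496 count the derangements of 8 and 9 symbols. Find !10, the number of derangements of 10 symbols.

1334961

!10 = (10-1)·(!9 + !8) = 9·(133496 + 14833) = 9·148329 = 1334961.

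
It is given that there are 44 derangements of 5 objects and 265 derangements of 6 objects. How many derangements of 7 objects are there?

1854

!7 = (7-1)·(!6 + !5) = 6·(265 + 44) = 6·309 = 1854.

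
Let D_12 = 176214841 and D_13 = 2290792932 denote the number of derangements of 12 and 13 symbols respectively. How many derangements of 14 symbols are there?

D_14 = (14-1)·(D_13 + D_12) = 13·(2290792932 + 176214841) = 13·2467007773 = 32071101049.

32071101049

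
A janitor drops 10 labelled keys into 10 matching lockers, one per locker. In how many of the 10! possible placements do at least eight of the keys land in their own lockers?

46

# with exactly i fixed is C(10,i)·!(10-i); sum over i=8..10:
  i=8: C(10,8)·!2 = 45·1 = 45
  i=9: C(10,9)·!1 = 10·0 = 0
  i=10: C(10,10)·!0 = 1·1 = 1
Total = 46.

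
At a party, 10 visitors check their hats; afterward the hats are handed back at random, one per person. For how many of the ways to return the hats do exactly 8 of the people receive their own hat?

45

Pick the 8 fixed positions: C(10,8) = 45 ways.
The other 2 form a derangement: !2 = 1.
Total: 45 × 1 = 45.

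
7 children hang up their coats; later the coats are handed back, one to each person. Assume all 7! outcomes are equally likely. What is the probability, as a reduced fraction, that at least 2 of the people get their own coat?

1331/5040

Favorable outcomes: Σ_{i≥2} C(7,i)·!(7-i) = 21·44 + 35·9 + 35·2 + 21·1 + 7·0 + 1·1 = 1331.
Total outcomes: 7! = 5040.
Probability = 1331/5040 = 1331/5040.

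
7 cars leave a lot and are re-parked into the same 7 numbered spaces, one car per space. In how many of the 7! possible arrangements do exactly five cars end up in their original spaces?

Choose which 5 of the 7 are fixed: C(7,5) = 21.
The other 2 form a derangement: !2 = 1.
Total: 21 × 1 = 21.

21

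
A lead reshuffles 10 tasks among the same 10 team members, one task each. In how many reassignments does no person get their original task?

1334961

!10 is the nearest integer to 10!/e.
10! = 3628800, and 3628800/e ≈ 1334960.92, so !10 = 1334961.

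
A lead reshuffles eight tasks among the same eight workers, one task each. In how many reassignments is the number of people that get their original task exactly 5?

112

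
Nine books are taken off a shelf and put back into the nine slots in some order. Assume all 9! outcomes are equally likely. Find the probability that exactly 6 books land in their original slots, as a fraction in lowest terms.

1/2160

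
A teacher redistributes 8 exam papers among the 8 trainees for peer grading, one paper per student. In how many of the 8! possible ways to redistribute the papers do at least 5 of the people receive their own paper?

# with exactly i fixed is C(8,i)·!(8-i); sum over i=5..8:
  i=5: C(8,5)·!3 = 56·2 = 112
  i=6: C(8,6)·!2 = 28·1 = 28
  i=7: C(8,7)·!1 = 8·0 = 0
  i=8: C(8,8)·!0 = 1·1 = 1
Total = 141.

141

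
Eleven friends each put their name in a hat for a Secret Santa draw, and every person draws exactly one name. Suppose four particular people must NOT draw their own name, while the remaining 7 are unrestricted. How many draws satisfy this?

27422640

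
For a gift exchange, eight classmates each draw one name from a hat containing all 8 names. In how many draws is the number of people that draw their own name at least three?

3235

Sum C(8,i)·!(8-i) for i = 3..8:
  i=3: C(8,3)·!5 = 56·44 = 2464
  i=4: C(8,4)·!4 = 70·9 = 630
  i=5: C(8,5)·!3 = 56·2 = 112
  i=6: C(8,6)·!2 = 28·1 = 28
  i=7: C(8,7)·!1 = 8·0 = 0
  i=8: C(8,8)·!0 = 1·1 = 1
Total = 3235.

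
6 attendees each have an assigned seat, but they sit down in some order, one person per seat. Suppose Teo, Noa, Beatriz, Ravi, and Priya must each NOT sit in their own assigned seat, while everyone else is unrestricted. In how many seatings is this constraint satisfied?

309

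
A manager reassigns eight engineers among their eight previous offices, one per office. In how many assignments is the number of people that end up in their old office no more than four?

# with exactly i fixed is C(8,i)·!(8-i); sum over i=0..4:
  i=0: C(8,0)·!8 = 1·14833 = 14833
  i=1: C(8,1)·!7 = 8·1854 = 14832
  i=2: C(8,2)·!6 = 28·265 = 7420
  i=3: C(8,3)·!5 = 56·44 = 2464
  i=4: C(8,4)·!4 = 70·9 = 630
Total = 40179.

40179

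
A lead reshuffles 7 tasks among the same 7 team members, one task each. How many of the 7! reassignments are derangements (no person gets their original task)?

1854

Recurrence: !7 = 6·(!6 + !5).
!7 = 6·(265 + 44) = 6·309 = 1854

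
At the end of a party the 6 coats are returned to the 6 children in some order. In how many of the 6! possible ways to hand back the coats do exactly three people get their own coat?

40

Choose which 3 of the 6 are fixed: C(6,3) = 20.
The other 3 form a derangement: !3 = 2.
Total: 20 × 2 = 40.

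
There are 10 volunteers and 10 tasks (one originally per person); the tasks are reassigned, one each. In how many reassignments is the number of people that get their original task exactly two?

667485

Choose which 2 of the 10 are fixed: C(10,2) = 45.
The remaining 8 must be deranged: !8 = 14833.
Total: 45 × 14833 = 667485.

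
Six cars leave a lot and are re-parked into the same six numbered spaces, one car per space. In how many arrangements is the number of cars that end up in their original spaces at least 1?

Sum C(6,i)·!(6-i) for i = 1..6:
  i=1: C(6,1)·!5 = 6·44 = 264
  i=2: C(6,2)·!4 = 15·9 = 135
  i=3: C(6,3)·!3 = 20·2 = 40
  i=4: C(6,4)·!2 = 15·1 = 15
  i=5: C(6,5)·!1 = 6·0 = 0
  i=6: C(6,6)·!0 = 1·1 = 1
Total = 455.

455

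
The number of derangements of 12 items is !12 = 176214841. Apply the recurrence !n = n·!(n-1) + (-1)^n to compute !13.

!13 = 13·176214841 - 1 = 2290792932.

2290792932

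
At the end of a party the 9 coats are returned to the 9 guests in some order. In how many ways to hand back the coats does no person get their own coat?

133496

Use !n = n·!(n-1) + (-1)^n.
!9 = 9·14833 - 1 = 133496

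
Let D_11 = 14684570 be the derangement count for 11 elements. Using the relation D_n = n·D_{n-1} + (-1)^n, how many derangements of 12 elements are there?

176214841

D_12 = 12·14684570 + 1 = 176214841.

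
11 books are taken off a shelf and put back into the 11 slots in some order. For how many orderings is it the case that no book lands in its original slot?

14684570

!11 is the nearest integer to 11!/e.
11! = 39916800, and 39916800/e ≈ 14684570.08, so !11 = 14684570.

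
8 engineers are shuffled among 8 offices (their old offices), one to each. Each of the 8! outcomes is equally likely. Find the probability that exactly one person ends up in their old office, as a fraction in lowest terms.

Favorable outcomes: C(8,1)·!7 = 8·1854 = 14832.
Total outcomes: 8! = 40320.
Probability = 14832/40320 = 103/280.

103/280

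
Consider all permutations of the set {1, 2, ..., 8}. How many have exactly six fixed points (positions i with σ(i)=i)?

28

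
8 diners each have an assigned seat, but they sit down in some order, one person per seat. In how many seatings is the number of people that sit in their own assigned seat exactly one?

14832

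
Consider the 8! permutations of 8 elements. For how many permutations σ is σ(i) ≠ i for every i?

14833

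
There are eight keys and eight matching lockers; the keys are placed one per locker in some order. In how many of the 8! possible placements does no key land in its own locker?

14833

The number of derangements of 8 is !8 = Σ_{k=0}^{8} (-1)^k·8!/k!
= 8! - 8!/1! + 8!/2! - 8!/3! + 8!/4! - 8!/5! + 8!/6! - 8!/7! + 8!/8!
= 40320 - 40320 + 20160 - 6720 + 1680 - 336 + 56 - 8 + 1
= 14833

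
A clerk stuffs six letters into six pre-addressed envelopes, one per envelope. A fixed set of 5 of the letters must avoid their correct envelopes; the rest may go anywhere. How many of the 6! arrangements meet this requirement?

Inclusion-exclusion on the 5 forbidden self-matches:
Σ_{j=0}^{5} (-1)^j C(5,j)(6-j)!
= C(5,0)·6! - C(5,1)·5! + C(5,2)·4! - C(5,3)·3! + C(5,4)·2! - C(5,5)·1!
= 720 - 600 + 240 - 60 + 10 - 1
= 309

309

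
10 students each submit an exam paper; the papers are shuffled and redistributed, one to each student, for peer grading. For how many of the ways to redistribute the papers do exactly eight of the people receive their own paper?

Choose which 8 of the 10 are fixed: C(10,8) = 45.
The remaining 2 must be deranged: !2 = 1.
Total: 45 × 1 = 45.

45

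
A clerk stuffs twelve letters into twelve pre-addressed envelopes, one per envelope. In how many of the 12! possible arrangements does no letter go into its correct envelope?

Recurrence: !12 = 12·!11 + (-1)^12.
!12 = 12·14684570 + 1 = 176214841

176214841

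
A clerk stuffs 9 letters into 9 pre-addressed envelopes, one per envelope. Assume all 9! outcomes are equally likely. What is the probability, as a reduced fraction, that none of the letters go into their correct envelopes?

16687/45360

Favorable outcomes: !9 = 133496.
Total outcomes: 9! = 362880.
Probability = 133496/362880 = 16687/45360.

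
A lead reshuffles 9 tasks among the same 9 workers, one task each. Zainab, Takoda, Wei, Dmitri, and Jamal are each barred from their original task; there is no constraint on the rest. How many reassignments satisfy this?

205056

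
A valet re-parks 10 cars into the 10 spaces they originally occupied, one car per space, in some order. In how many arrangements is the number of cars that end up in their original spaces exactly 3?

222480

Pick the 3 fixed positions: C(10,3) = 120 ways.
The other 7 form a derangement: !7 = 1854.
Total: 120 × 1854 = 222480.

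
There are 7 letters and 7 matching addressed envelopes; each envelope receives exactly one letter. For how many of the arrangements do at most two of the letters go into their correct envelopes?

# with exactly i fixed is C(7,i)·!(7-i); sum over i=0..2:
  i=0: C(7,0)·!7 = 1·1854 = 1854
  i=1: C(7,1)·!6 = 7·265 = 1855
  i=2: C(7,2)·!5 = 21·44 = 924
Total = 4633.

4633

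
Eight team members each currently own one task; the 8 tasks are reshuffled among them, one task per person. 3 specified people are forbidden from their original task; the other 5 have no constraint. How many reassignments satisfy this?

27240

Let A_j be the event that the j-th constrained one is fixed. By inclusion-exclusion over the 3 events:
Σ_{j=0}^{3} (-1)^j C(3,j)(8-j)!
= C(3,0)·8! - C(3,1)·7! + C(3,2)·6! - C(3,3)·5!
= 40320 - 15120 + 2160 - 120
= 27240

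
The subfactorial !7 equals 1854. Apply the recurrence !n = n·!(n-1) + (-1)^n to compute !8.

14833

!8 = 8·1854 + 1 = 14833.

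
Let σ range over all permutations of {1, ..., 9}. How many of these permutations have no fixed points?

By inclusion-exclusion, !9 = Σ (-1)^k · 9!/k! for k=0..9
= 9! - 9!/1! + 9!/2! - 9!/3! + 9!/4! - 9!/5! + 9!/6! - 9!/7! + 9!/8! - 9!/9!
= 362880 - 362880 + 181440 - 60480 + 15120 - 3024 + 504 - 72 + 9 - 1
= 133496

133496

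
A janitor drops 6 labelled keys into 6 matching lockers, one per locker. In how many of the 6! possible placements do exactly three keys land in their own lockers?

40

Choose which 3 of the 6 are fixed: C(6,3) = 20.
The other 3 form a derangement: !3 = 2.
Total: 20 × 2 = 40.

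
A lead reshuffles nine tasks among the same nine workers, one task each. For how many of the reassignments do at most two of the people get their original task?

Sum C(9,i)·!(9-i) for i = 0..2:
  i=0: C(9,0)·!9 = 1·133496 = 133496
  i=1: C(9,1)·!8 = 9·14833 = 133497
  i=2: C(9,2)·!7 = 36·1854 = 66744
Total = 333737.

333737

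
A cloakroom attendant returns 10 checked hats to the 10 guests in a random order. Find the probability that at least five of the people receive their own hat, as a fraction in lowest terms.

829/226800

Favorable outcomes: Σ_{i≥5} C(10,i)·!(10-i) = 252·44 + 210·9 + 120·2 + 45·1 + 10·0 + 1·1 = 13264.
Total outcomes: 10! = 3628800.
Probability = 13264/3628800 = 829/226800.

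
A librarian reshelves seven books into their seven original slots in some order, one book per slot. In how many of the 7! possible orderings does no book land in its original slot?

The subfactorial !7 = [7!/e] (nearest integer).
7! = 5040, and 5040/e ≈ 1854.11, so !7 = 1854.

1854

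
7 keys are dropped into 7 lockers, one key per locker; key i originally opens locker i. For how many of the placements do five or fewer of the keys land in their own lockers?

5039

# with exactly i fixed is C(7,i)·!(7-i); sum over i=0..5:
  i=0: C(7,0)·!7 = 1·1854 = 1854
  i=1: C(7,1)·!6 = 7·265 = 1855
  i=2: C(7,2)·!5 = 21·44 = 924
  i=3: C(7,3)·!4 = 35·9 = 315
  i=4: C(7,4)·!3 = 35·2 = 70
  i=5: C(7,5)·!2 = 21·1 = 21
Total = 5039.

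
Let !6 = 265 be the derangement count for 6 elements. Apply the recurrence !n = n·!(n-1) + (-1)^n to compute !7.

1854

!7 = 7·265 - 1 = 1854.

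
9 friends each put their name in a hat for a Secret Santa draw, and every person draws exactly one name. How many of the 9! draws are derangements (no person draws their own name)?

133496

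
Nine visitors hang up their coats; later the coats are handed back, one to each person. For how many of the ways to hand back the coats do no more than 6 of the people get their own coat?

Sum C(9,i)·!(9-i) for i = 0..6:
  i=0: C(9,0)·!9 = 1·133496 = 133496
  i=1: C(9,1)·!8 = 9·14833 = 133497
  i=2: C(9,2)·!7 = 36·1854 = 66744
  i=3: C(9,3)·!6 = 84·265 = 22260
  i=4: C(9,4)·!5 = 126·44 = 5544
  i=5: C(9,5)·!4 = 126·9 = 1134
  i=6: C(9,6)·!3 = 84·2 = 168
Total = 362843.

362843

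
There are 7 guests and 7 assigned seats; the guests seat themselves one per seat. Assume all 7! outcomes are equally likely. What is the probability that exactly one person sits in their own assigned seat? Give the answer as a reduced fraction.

Favorable outcomes: C(7,1)·!6 = 7·265 = 1855.
Total outcomes: 7! = 5040.
Probability = 1855/5040 = 53/144.

53/144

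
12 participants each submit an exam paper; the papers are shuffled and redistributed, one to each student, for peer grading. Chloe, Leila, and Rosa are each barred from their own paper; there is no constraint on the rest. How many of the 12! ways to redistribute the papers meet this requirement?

Inclusion-exclusion on the 3 forbidden self-matches:
Σ_{j=0}^{3} (-1)^j C(3,j)(12-j)!
= C(3,0)·12! - C(3,1)·11! + C(3,2)·10! - C(3,3)·9!
= 479001600 - 119750400 + 10886400 - 362880
= 369774720

369774720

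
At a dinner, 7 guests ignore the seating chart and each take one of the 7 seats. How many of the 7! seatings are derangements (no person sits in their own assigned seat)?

1854

The subfactorial !7 = [7!/e] (nearest integer).
7! = 5040, and 5040/e ≈ 1854.11, so !7 = 1854.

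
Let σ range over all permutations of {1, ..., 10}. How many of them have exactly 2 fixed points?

667485

Choose which 2 of the 10 are fixed: C(10,2) = 45.
The remaining 8 must be deranged: !8 = 14833.
Total: 45 × 14833 = 667485.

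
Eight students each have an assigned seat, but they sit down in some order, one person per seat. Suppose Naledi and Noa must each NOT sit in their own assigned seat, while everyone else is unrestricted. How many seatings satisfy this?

30960

Inclusion-exclusion on the 2 forbidden self-matches:
Σ_{j=0}^{2} (-1)^j C(2,j)(8-j)!
= C(2,0)·8! - C(2,1)·7! + C(2,2)·6!
= 40320 - 10080 + 720
= 30960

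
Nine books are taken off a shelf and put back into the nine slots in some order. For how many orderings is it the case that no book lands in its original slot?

133496

By inclusion-exclusion, !9 = Σ (-1)^k · 9!/k! for k=0..9
= 9! - 9!/1! + 9!/2! - 9!/3! + 9!/4! - 9!/5! + 9!/6! - 9!/7! + 9!/8! - 9!/9!
= 362880 - 362880 + 181440 - 60480 + 15120 - 3024 + 504 - 72 + 9 - 1
= 133496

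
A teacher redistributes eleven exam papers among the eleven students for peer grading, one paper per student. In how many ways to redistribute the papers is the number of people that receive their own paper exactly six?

20328

Pick the 6 fixed positions: C(11,6) = 462 ways.
The remaining 5 must be deranged: !5 = 44.
Total: 462 × 44 = 20328.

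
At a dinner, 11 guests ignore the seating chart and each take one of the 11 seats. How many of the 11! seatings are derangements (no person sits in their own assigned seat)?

14684570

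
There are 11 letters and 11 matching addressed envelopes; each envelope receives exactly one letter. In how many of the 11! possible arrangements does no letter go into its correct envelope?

Recurrence: !11 = 10·(!10 + !9).
!11 = 10·(1334961 + 133496) = 10·1468457 = 14684570

14684570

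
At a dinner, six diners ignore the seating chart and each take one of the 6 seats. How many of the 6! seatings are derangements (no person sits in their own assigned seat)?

265

The number of derangements of 6 is !6 = Σ_{k=0}^{6} (-1)^k·6!/k!
= 6! - 6!/1! + 6!/2! - 6!/3! + 6!/4! - 6!/5! + 6!/6!
= 720 - 720 + 360 - 120 + 30 - 6 + 1
= 265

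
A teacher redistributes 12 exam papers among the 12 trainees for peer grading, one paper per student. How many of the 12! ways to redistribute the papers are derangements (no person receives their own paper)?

By inclusion-exclusion, !12 = Σ (-1)^k · 12!/k! for k=0..12
= 12! - 12!/1! + 12!/2! - 12!/3! + 12!/4! - 12!/5! + 12!/6! - 12!/7! + 12!/8! - 12!/9! + 12!/10! - 12!/11! + 12!/12!
= 479001600 - 479001600 + 239500800 - 79833600 + 19958400 - 3991680 + 665280 - 95040 + 11880 - 1320 + 132 - 12 + 1
= 176214841

176214841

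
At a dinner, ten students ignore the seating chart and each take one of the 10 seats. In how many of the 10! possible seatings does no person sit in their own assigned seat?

!10 = 10! · Σ_{k=0}^{10} (-1)^k/k!
= 10! - 10!/1! + 10!/2! - 10!/3! + 10!/4! - 10!/5! + 10!/6! - 10!/7! + 10!/8! - 10!/9! + 10!/10!
= 3628800 - 3628800 + 1814400 - 604800 + 151200 - 30240 + 5040 - 720 + 90 - 10 + 1
= 1334961

1334961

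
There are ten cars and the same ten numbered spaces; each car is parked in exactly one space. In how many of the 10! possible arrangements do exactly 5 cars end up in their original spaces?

Choose which 5 of the 10 are fixed: C(10,5) = 252.
The other 5 form a derangement: !5 = 44.
Total: 252 × 44 = 11088.

11088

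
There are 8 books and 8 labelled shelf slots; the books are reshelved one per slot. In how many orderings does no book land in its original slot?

Recurrence: !8 = 7·(!7 + !6).
!8 = 7·(1854 + 265) = 7·2119 = 14833

14833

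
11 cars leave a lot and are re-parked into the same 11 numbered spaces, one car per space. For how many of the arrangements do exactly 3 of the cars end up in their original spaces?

2447445

Pick the 3 fixed positions: C(11,3) = 165 ways.
The remaining 8 must be deranged: !8 = 14833.
Total: 165 × 14833 = 2447445.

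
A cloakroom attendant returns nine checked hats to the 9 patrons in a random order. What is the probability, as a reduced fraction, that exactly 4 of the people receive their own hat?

Favorable outcomes: C(9,4)·!5 = 126·44 = 5544.
Total outcomes: 9! = 362880.
Probability = 5544/362880 = 11/720.

11/720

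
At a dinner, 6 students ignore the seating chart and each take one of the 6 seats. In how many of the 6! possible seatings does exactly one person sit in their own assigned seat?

Choose which one of the 6 is fixed: C(6,1) = 6.
The other 5 form a derangement: !5 = 44.
Total: 6 × 44 = 264.

264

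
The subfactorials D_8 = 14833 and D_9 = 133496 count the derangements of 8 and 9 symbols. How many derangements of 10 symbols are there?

1334961

D_10 = (10-1)·(D_9 + D_8) = 9·(133496 + 14833) = 9·148329 = 1334961.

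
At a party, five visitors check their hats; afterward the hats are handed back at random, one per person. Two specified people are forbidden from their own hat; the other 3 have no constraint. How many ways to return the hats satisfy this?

Inclusion-exclusion on the 2 forbidden self-matches:
Σ_{j=0}^{2} (-1)^j C(2,j)(5-j)!
= C(2,0)·5! - C(2,1)·4! + C(2,2)·3!
= 120 - 48 + 6
= 78

78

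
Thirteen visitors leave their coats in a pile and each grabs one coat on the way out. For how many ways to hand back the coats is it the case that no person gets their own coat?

2290792932

Use !n = (n-1)(!(n-1) + !(n-2)).
!13 = 12·(176214841 + 14684570) = 12·190899411 = 2290792932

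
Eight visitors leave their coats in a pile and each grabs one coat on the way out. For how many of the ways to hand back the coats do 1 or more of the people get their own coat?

25487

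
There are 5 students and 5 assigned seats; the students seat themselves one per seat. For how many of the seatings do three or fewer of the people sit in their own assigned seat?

# with exactly i fixed is C(5,i)·!(5-i); sum over i=0..3:
  i=0: C(5,0)·!5 = 1·44 = 44
  i=1: C(5,1)·!4 = 5·9 = 45
  i=2: C(5,2)·!3 = 10·2 = 20
  i=3: C(5,3)·!2 = 10·1 = 10
Total = 119.

119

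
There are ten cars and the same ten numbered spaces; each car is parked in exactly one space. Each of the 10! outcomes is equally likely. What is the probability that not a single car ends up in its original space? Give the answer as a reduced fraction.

Favorable outcomes: !10 = 1334961.
Total outcomes: 10! = 3628800.
Probability = 1334961/3628800 = 16481/44800.

16481/44800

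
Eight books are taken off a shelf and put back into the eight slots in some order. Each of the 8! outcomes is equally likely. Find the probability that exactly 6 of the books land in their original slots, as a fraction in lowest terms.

1/1440

Favorable outcomes: C(8,6)·!2 = 28·1 = 28.
Total outcomes: 8! = 40320.
Probability = 28/40320 = 1/1440.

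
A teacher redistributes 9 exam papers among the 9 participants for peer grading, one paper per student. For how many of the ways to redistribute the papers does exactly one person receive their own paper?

133497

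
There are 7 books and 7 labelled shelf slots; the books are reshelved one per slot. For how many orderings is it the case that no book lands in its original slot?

Use !n = (n-1)(!(n-1) + !(n-2)).
!7 = 6·(265 + 44) = 6·309 = 1854

1854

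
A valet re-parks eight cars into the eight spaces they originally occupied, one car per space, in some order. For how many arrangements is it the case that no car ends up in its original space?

Recurrence: !8 = 8·!7 + (-1)^8.
!8 = 8·1854 + 1 = 14833

14833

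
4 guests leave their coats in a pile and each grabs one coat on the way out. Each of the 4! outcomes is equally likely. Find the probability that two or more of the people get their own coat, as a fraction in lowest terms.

7/24

Favorable outcomes: Σ_{i≥2} C(4,i)·!(4-i) = 6·1 + 4·0 + 1·1 = 7.
Total outcomes: 4! = 24.
Probability = 7/24 = 7/24.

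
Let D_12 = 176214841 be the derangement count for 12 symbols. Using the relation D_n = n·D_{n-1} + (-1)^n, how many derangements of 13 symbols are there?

D_13 = 13·176214841 - 1 = 2290792932.

2290792932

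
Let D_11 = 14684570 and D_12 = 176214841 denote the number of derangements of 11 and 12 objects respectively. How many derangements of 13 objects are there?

D_13 = (13-1)·(D_12 + D_11) = 12·(176214841 + 14684570) = 12·190899411 = 2290792932.

2290792932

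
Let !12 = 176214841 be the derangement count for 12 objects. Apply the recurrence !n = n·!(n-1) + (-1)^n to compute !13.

2290792932

!13 = 13·176214841 - 1 = 2290792932.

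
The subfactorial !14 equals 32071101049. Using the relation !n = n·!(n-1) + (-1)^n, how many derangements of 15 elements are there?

481066515734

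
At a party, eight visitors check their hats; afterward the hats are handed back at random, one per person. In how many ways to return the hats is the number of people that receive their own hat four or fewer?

# with exactly i fixed is C(8,i)·!(8-i); sum over i=0..4:
  i=0: C(8,0)·!8 = 1·14833 = 14833
  i=1: C(8,1)·!7 = 8·1854 = 14832
  i=2: C(8,2)·!6 = 28·265 = 7420
  i=3: C(8,3)·!5 = 56·44 = 2464
  i=4: C(8,4)·!4 = 70·9 = 630
Total = 40179.

40179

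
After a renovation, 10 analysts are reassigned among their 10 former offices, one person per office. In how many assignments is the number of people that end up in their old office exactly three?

222480

Choose which 3 of the 10 are fixed: C(10,3) = 120.
The other 7 form a derangement: !7 = 1854.
Total: 120 × 1854 = 222480.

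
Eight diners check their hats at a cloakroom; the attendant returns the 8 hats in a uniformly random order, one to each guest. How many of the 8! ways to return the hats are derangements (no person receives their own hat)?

14833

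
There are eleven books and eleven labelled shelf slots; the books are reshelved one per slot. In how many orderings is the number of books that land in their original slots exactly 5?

122430

Pick the 5 fixed positions: C(11,5) = 462 ways.
The other 6 form a derangement: !6 = 265.
Total: 462 × 265 = 122430.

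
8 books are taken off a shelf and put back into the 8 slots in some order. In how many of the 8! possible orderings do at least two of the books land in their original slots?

10655

# with exactly i fixed is C(8,i)·!(8-i); sum over i=2..8:
  i=2: C(8,2)·!6 = 28·265 = 7420
  i=3: C(8,3)·!5 = 56·44 = 2464
  i=4: C(8,4)·!4 = 70·9 = 630
  i=5: C(8,5)·!3 = 56·2 = 112
  i=6: C(8,6)·!2 = 28·1 = 28
  i=7: C(8,7)·!1 = 8·0 = 0
  i=8: C(8,8)·!0 = 1·1 = 1
Total = 10655.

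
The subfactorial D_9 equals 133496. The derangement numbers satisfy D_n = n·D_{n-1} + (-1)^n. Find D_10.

D_10 = 10·133496 + 1 = 1334961.

1334961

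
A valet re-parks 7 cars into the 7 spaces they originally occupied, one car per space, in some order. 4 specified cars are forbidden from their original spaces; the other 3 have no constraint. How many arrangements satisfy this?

2790

Let A_j be the event that the j-th constrained one is fixed. By inclusion-exclusion over the 4 events:
Σ_{j=0}^{4} (-1)^j C(4,j)(7-j)!
= C(4,0)·7! - C(4,1)·6! + C(4,2)·5! - C(4,3)·4! + C(4,4)·3!
= 5040 - 2880 + 720 - 96 + 6
= 2790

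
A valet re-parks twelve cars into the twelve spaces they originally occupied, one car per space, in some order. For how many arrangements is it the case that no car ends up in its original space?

176214841

!12 = 12! · Σ_{k=0}^{12} (-1)^k/k!
= 12! - 12!/1! + 12!/2! - 12!/3! + 12!/4! - 12!/5! + 12!/6! - 12!/7! + 12!/8! - 12!/9! + 12!/10! - 12!/11! + 12!/12!
= 479001600 - 479001600 + 239500800 - 79833600 + 19958400 - 3991680 + 665280 - 95040 + 11880 - 1320 + 132 - 12 + 1
= 176214841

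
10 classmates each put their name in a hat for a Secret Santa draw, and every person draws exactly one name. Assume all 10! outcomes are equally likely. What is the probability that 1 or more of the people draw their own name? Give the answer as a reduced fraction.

Favorable outcomes: Σ_{i≥1} C(10,i)·!(10-i) = 10·133496 + 45·14833 + 120·1854 + 210·265 + 252·44 + 210·9 + 120·2 + 45·1 + 10·0 + 1·1 = 2293839.
Total outcomes: 10! = 3628800.
Probability = 2293839/3628800 = 28319/44800.

28319/44800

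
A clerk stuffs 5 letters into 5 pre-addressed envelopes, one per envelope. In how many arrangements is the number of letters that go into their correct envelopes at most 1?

89

# with exactly i fixed is C(5,i)·!(5-i); sum over i=0..1:
  i=0: C(5,0)·!5 = 1·44 = 44
  i=1: C(5,1)·!4 = 5·9 = 45
Total = 89.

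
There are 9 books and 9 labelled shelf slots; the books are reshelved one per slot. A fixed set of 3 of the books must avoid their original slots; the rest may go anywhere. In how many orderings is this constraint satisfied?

256320

Inclusion-exclusion on the 3 forbidden self-matches:
Σ_{j=0}^{3} (-1)^j C(3,j)(9-j)!
= C(3,0)·9! - C(3,1)·8! + C(3,2)·7! - C(3,3)·6!
= 362880 - 120960 + 15120 - 720
= 256320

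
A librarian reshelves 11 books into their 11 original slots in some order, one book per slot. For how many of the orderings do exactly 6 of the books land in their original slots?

Choose which 6 of the 11 are fixed: C(11,6) = 462.
The remaining 5 must be deranged: !5 = 44.
Total: 462 × 44 = 20328.

20328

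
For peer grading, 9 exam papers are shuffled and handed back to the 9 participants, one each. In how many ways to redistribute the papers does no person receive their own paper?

133496

Recurrence: !9 = 8·(!8 + !7).
!9 = 8·(14833 + 1854) = 8·16687 = 133496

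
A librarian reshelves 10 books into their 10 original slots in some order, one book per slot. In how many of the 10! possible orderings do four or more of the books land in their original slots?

68914

Sum C(10,i)·!(10-i) for i = 4..10:
  i=4: C(10,4)·!6 = 210·265 = 55650
  i=5: C(10,5)·!5 = 252·44 = 11088
  i=6: C(10,6)·!4 = 210·9 = 1890
  i=7: C(10,7)·!3 = 120·2 = 240
  i=8: C(10,8)·!2 = 45·1 = 45
  i=9: C(10,9)·!1 = 10·0 = 0
  i=10: C(10,10)·!0 = 1·1 = 1
Total = 68914.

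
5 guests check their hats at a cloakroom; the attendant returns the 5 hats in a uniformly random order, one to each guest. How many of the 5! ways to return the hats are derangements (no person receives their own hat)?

44

!5 = 5! · Σ_{k=0}^{5} (-1)^k/k!
= 5! - 5!/1! + 5!/2! - 5!/3! + 5!/4! - 5!/5!
= 120 - 120 + 60 - 20 + 5 - 1
= 44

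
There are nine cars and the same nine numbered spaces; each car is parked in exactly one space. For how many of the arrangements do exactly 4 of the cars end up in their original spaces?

Choose which 4 of the 9 are fixed: C(9,4) = 126.
The other 5 form a derangement: !5 = 44.
Total: 126 × 44 = 5544.

5544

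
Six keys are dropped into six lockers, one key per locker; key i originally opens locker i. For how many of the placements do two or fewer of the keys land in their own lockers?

664

# with exactly i fixed is C(6,i)·!(6-i); sum over i=0..2:
  i=0: C(6,0)·!6 = 1·265 = 265
  i=1: C(6,1)·!5 = 6·44 = 264
  i=2: C(6,2)·!4 = 15·9 = 135
Total = 664.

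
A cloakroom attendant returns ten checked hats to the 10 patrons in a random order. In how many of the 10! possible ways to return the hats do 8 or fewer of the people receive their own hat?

# with exactly i fixed is C(10,i)·!(10-i); sum over i=0..8:
  i=0: C(10,0)·!10 = 1·1334961 = 1334961
  i=1: C(10,1)·!9 = 10·133496 = 1334960
  i=2: C(10,2)·!8 = 45·14833 = 667485
  i=3: C(10,3)·!7 = 120·1854 = 222480
  i=4: C(10,4)·!6 = 210·265 = 55650
  i=5: C(10,5)·!5 = 252·44 = 11088
  i=6: C(10,6)·!4 = 210·9 = 1890
  i=7: C(10,7)·!3 = 120·2 = 240
  i=8: C(10,8)·!2 = 45·1 = 45
Total = 3628799.

3628799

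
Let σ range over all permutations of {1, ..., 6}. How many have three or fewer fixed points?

# with exactly i fixed is C(6,i)·!(6-i); sum over i=0..3:
  i=0: C(6,0)·!6 = 1·265 = 265
  i=1: C(6,1)·!5 = 6·44 = 264
  i=2: C(6,2)·!4 = 15·9 = 135
  i=3: C(6,3)·!3 = 20·2 = 40
Total = 704.

704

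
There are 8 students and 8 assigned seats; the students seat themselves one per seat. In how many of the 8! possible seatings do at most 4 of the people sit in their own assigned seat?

40179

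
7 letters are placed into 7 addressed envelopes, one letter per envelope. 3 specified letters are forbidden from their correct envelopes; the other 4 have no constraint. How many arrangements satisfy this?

3216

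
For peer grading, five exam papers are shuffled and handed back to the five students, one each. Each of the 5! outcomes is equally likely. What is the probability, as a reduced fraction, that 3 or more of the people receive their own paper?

11/120

Favorable outcomes: Σ_{i≥3} C(5,i)·!(5-i) = 10·1 + 5·0 + 1·1 = 11.
Total outcomes: 5! = 120.
Probability = 11/120 = 11/120.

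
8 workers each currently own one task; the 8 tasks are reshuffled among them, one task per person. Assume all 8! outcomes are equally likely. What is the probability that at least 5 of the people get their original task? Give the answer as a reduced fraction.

Favorable outcomes: Σ_{i≥5} C(8,i)·!(8-i) = 56·2 + 28·1 + 8·0 + 1·1 = 141.
Total outcomes: 8! = 40320.
Probability = 141/40320 = 47/13440.

47/13440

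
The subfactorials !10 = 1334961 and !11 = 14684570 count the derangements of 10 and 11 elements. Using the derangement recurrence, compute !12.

!12 = (12-1)·(!11 + !10) = 11·(14684570 + 1334961) = 11·16019531 = 176214841.

176214841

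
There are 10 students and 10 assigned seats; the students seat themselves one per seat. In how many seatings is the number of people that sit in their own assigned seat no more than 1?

# with exactly i fixed is C(10,i)·!(10-i); sum over i=0..1:
  i=0: C(10,0)·!10 = 1·1334961 = 1334961
  i=1: C(10,1)·!9 = 10·133496 = 1334960
Total = 2669921.

2669921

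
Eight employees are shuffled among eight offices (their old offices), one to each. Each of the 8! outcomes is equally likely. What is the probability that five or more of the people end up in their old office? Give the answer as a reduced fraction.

47/13440

Favorable outcomes: Σ_{i≥5} C(8,i)·!(8-i) = 56·2 + 28·1 + 8·0 + 1·1 = 141.
Total outcomes: 8! = 40320.
Probability = 141/40320 = 47/13440.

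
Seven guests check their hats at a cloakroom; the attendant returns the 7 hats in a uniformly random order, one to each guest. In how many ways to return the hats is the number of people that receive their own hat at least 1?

Sum C(7,i)·!(7-i) for i = 1..7:
  i=1: C(7,1)·!6 = 7·265 = 1855
  i=2: C(7,2)·!5 = 21·44 = 924
  i=3: C(7,3)·!4 = 35·9 = 315
  i=4: C(7,4)·!3 = 35·2 = 70
  i=5: C(7,5)·!2 = 21·1 = 21
  i=6: C(7,6)·!1 = 7·0 = 0
  i=7: C(7,7)·!0 = 1·1 = 1
Total = 3186.

3186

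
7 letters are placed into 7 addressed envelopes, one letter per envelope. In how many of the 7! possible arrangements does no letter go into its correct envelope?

1854

The subfactorial !7 = [7!/e] (nearest integer).
7! = 5040, and 5040/e ≈ 1854.11, so !7 = 1854.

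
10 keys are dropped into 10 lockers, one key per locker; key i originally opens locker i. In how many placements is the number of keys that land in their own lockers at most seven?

# with exactly i fixed is C(10,i)·!(10-i); sum over i=0..7:
  i=0: C(10,0)·!10 = 1·1334961 = 1334961
  i=1: C(10,1)·!9 = 10·133496 = 1334960
  i=2: C(10,2)·!8 = 45·14833 = 667485
  i=3: C(10,3)·!7 = 120·1854 = 222480
  i=4: C(10,4)·!6 = 210·265 = 55650
  i=5: C(10,5)·!5 = 252·44 = 11088
  i=6: C(10,6)·!4 = 210·9 = 1890
  i=7: C(10,7)·!3 = 120·2 = 240
Total = 3628754.

3628754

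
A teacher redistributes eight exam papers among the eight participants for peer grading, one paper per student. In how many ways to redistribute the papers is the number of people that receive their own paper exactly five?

112

Choose which 5 of the 8 are fixed: C(8,5) = 56.
The other 3 form a derangement: !3 = 2.
Total: 56 × 2 = 112.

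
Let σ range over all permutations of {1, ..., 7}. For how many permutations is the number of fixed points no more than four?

# with exactly i fixed is C(7,i)·!(7-i); sum over i=0..4:
  i=0: C(7,0)·!7 = 1·1854 = 1854
  i=1: C(7,1)·!6 = 7·265 = 1855
  i=2: C(7,2)·!5 = 21·44 = 924
  i=3: C(7,3)·!4 = 35·9 = 315
  i=4: C(7,4)·!3 = 35·2 = 70
Total = 5018.

5018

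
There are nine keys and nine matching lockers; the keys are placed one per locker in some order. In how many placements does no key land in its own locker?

133496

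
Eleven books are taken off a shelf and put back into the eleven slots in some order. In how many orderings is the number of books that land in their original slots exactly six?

20328

Pick the 6 fixed positions: C(11,6) = 462 ways.
The remaining 5 must be deranged: !5 = 44.
Total: 462 × 44 = 20328.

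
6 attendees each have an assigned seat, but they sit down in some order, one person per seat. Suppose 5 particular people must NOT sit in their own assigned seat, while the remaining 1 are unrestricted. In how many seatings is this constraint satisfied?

309

Inclusion-exclusion on the 5 forbidden self-matches:
Σ_{j=0}^{5} (-1)^j C(5,j)(6-j)!
= C(5,0)·6! - C(5,1)·5! + C(5,2)·4! - C(5,3)·3! + C(5,4)·2! - C(5,5)·1!
= 720 - 600 + 240 - 60 + 10 - 1
= 309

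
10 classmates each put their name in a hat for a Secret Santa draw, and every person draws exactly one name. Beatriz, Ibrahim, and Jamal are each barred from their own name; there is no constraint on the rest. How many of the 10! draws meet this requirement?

2656080

Inclusion-exclusion on the 3 forbidden self-matches:
Σ_{j=0}^{3} (-1)^j C(3,j)(10-j)!
= C(3,0)·10! - C(3,1)·9! + C(3,2)·8! - C(3,3)·7!
= 3628800 - 1088640 + 120960 - 5040
= 2656080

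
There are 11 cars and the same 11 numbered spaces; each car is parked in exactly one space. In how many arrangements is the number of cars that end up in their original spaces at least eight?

# with exactly i fixed is C(11,i)·!(11-i); sum over i=8..11:
  i=8: C(11,8)·!3 = 165·2 = 330
  i=9: C(11,9)·!2 = 55·1 = 55
  i=10: C(11,10)·!1 = 11·0 = 0
  i=11: C(11,11)·!0 = 1·1 = 1
Total = 386.

386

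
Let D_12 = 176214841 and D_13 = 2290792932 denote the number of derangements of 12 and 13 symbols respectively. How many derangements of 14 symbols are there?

32071101049

D_14 = (14-1)·(D_13 + D_12) = 13·(2290792932 + 176214841) = 13·2467007773 = 32071101049.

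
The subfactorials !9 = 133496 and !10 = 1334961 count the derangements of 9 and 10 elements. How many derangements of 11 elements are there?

14684570

!11 = (11-1)·(!10 + !9) = 10·(1334961 + 133496) = 10·1468457 = 14684570.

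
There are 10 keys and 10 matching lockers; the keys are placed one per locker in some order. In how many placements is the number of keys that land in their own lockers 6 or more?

# with exactly i fixed is C(10,i)·!(10-i); sum over i=6..10:
  i=6: C(10,6)·!4 = 210·9 = 1890
  i=7: C(10,7)·!3 = 120·2 = 240
  i=8: C(10,8)·!2 = 45·1 = 45
  i=9: C(10,9)·!1 = 10·0 = 0
  i=10: C(10,10)·!0 = 1·1 = 1
Total = 2176.

2176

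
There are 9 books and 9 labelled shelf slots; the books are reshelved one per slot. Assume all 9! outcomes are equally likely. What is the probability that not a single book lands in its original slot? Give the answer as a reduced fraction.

16687/45360

Favorable outcomes: !9 = 133496.
Total outcomes: 9! = 362880.
Probability = 133496/362880 = 16687/45360.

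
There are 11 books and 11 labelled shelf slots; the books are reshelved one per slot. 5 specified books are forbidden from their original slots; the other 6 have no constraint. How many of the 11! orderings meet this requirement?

Inclusion-exclusion on the 5 forbidden self-matches:
Σ_{j=0}^{5} (-1)^j C(5,j)(11-j)!
= C(5,0)·11! - C(5,1)·10! + C(5,2)·9! - C(5,3)·8! + C(5,4)·7! - C(5,5)·6!
= 39916800 - 18144000 + 3628800 - 403200 + 25200 - 720
= 25022880

25022880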